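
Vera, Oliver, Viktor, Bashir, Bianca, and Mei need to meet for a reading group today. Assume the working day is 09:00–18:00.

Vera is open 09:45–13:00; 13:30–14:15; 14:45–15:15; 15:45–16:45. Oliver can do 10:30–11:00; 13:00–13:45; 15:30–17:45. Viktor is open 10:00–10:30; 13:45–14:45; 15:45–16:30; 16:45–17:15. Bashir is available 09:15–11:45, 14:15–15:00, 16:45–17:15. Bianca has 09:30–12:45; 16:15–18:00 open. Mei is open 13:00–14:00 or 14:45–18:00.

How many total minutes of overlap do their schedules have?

Vera ∩ Oliver: 10:30-11:00, 13:30-13:45, 15:45-16:45.
Vera ∩ Oliver ∩ Viktor: 15:45-16:30.
Vera ∩ Oliver ∩ Viktor ∩ Bashir: ∅.
Vera ∩ Oliver ∩ Viktor ∩ Bashir ∩ Bianca: ∅.
Vera ∩ Oliver ∩ Viktor ∩ Bashir ∩ Bianca ∩ Mei: ∅.
There is no time when everyone is free.
There is no common window, so the total is 0 minutes.

0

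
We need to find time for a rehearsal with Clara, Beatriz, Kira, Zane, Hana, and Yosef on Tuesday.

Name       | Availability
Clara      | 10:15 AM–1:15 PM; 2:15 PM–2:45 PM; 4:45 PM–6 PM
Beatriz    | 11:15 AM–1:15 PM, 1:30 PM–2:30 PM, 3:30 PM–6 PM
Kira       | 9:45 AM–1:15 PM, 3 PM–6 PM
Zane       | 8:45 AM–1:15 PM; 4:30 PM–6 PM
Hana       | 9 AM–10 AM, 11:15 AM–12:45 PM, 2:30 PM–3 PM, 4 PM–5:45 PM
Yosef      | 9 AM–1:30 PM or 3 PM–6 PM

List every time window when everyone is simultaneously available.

11:15-12:45, 16:45-17:45

Clara ∩ Beatriz: 11:15-13:15, 14:15-14:30, 16:45-18:00.
Clara ∩ Beatriz ∩ Kira: 11:15-13:15, 16:45-18:00.
Clara ∩ Beatriz ∩ Kira ∩ Zane: 11:15-13:15, 16:45-18:00.
Clara ∩ Beatriz ∩ Kira ∩ Zane ∩ Hana: 11:15-12:45, 16:45-17:45.
Clara ∩ Beatriz ∩ Kira ∩ Zane ∩ Hana ∩ Yosef: 11:15-12:45, 16:45-17:45.
So the common availability across everyone is 11:15-12:45, 16:45-17:45.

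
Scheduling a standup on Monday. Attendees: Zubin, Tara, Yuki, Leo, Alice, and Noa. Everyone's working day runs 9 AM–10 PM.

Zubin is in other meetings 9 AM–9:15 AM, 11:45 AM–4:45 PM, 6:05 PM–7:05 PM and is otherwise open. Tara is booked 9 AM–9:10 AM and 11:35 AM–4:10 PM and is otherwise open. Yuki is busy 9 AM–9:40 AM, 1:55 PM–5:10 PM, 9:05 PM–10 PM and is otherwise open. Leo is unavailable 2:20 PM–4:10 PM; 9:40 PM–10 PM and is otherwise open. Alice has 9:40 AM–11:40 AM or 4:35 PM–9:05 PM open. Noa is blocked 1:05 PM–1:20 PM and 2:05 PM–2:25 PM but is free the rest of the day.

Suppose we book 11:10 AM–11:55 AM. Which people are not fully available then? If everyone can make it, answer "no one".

Alice, Tara, Zubin

Zubin free: 09:15-11:45, 16:45-18:05, 19:05-22:00 (invert busy blocks within the working day).
Tara free: 09:10-11:35, 16:10-22:00 (invert busy blocks within the working day).
Yuki free: 09:40-13:55, 17:10-21:05 (invert busy blocks within the working day).
Leo free: 09:00-14:20, 16:10-21:40 (invert busy blocks within the working day).
Alice free: 09:40-11:40, 16:35-21:05.
Noa free: 09:00-13:05, 13:20-14:05, 14:25-22:00 (invert busy blocks within the working day).
Zubin: not fully free for 11:10-11:55. Tara: not fully free for 11:10-11:55. Yuki: free for 11:10-11:55. Leo: free for 11:10-11:55. Alice: not fully free for 11:10-11:55. Noa: free for 11:10-11:55.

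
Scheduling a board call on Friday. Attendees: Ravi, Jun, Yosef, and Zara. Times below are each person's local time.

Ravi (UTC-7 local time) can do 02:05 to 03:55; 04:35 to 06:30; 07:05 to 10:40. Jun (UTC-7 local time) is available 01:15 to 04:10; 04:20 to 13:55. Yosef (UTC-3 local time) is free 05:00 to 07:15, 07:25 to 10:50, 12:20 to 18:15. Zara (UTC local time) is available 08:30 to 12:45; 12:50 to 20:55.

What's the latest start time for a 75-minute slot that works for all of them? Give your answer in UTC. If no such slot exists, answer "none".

16:25

Ravi in UTC: 09:05-10:55, 11:35-13:30, 14:05-17:40 (add 7h to convert from UTC-7).
Jun in UTC: 08:15-11:10, 11:20-20:55 (add 7h to convert from UTC-7).
Yosef in UTC: 08:00-10:15, 10:25-13:50, 15:20-21:15 (add 3h to convert from UTC-3).
Zara in UTC: 08:30-12:45, 12:50-20:55.
Ravi ∩ Jun: 09:05-10:55, 11:35-13:30, 14:05-17:40.
Ravi ∩ Jun ∩ Yosef: 09:05-10:15, 10:25-10:55, 11:35-13:30, 15:20-17:40.
Ravi ∩ Jun ∩ Yosef ∩ Zara: 09:05-10:15, 10:25-10:55, 11:35-12:45, 12:50-13:30, 15:20-17:40.
The last common window of at least 75 minutes is 15:20-17:40; a 75-minute meeting can start as late as 16:25 and still end by 17:40.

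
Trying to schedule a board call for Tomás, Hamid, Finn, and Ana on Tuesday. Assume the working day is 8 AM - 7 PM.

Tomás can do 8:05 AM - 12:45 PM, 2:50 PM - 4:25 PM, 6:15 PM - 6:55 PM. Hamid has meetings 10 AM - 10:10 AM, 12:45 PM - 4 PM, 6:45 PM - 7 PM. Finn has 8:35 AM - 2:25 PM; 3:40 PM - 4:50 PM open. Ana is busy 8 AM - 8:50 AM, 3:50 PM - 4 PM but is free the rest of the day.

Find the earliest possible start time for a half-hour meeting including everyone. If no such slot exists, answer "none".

08:50

Tomás free: 08:05-12:45, 14:50-16:25, 18:15-18:55.
Hamid free: 08:00-10:00, 10:10-12:45, 16:00-18:45 (invert busy blocks within the working day).
Finn free: 08:35-14:25, 15:40-16:50.
Ana free: 08:50-15:50, 16:00-19:00 (invert busy blocks within the working day).
Tomás ∩ Hamid: 08:05-10:00, 10:10-12:45, 16:00-16:25, 18:15-18:45.
Tomás ∩ Hamid ∩ Finn: 08:35-10:00, 10:10-12:45, 16:00-16:25.
Tomás ∩ Hamid ∩ Finn ∩ Ana: 08:50-10:00, 10:10-12:45, 16:00-16:25.
The first common window of at least 30 minutes is 08:50-10:00, so the earliest start is 08:50.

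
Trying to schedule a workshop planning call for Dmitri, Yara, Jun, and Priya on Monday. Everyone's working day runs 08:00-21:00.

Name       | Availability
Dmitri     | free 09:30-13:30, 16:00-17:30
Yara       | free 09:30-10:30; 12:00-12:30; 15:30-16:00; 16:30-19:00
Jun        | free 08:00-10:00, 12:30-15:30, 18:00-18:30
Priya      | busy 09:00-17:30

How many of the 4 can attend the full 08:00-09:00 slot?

2

Dmitri free: 09:30-13:30, 16:00-17:30.
Yara free: 09:30-10:30, 12:00-12:30, 15:30-16:00, 16:30-19:00.
Jun free: 08:00-10:00, 12:30-15:30, 18:00-18:30.
Priya free: 08:00-09:00, 17:30-21:00 (invert busy blocks within the working day).
Jun and Priya can make the full 08:00-09:00 slot — that's 2.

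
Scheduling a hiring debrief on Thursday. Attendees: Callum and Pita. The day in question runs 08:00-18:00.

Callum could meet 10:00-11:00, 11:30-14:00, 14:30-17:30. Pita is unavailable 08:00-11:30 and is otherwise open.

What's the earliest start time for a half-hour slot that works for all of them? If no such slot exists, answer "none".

11:30

Callum free: 10:00-11:00, 11:30-14:00, 14:30-17:30.
Pita free: 11:30-18:00 (invert busy blocks within the working day).
Callum ∩ Pita: 11:30-14:00, 14:30-17:30.
The first common window of at least 30 minutes is 11:30-14:00, so the earliest start is 11:30.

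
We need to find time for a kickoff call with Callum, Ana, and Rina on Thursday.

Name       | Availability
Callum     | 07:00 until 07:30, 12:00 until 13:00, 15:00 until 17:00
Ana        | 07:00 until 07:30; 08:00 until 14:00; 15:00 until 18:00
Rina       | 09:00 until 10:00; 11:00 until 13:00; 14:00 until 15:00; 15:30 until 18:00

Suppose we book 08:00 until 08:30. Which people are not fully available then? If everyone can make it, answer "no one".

Callum, Rina

Callum: not fully free for 08:00-08:30. Ana: free for 08:00-08:30. Rina: not fully free for 08:00-08:30.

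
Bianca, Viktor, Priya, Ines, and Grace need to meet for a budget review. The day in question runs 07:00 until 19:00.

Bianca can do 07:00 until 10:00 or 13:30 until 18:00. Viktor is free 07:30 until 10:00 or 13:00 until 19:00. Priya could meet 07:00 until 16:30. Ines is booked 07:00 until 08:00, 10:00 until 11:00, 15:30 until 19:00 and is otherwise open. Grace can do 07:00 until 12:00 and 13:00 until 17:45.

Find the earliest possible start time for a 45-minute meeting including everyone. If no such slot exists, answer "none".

08:00

Bianca free: 07:00-10:00, 13:30-18:00.
Viktor free: 07:30-10:00, 13:00-19:00.
Priya free: 07:00-16:30.
Ines free: 08:00-10:00, 11:00-15:30 (invert busy blocks within the working day).
Grace free: 07:00-12:00, 13:00-17:45.
Bianca ∩ Viktor: 07:30-10:00, 13:30-18:00.
Bianca ∩ Viktor ∩ Priya: 07:30-10:00, 13:30-16:30.
Bianca ∩ Viktor ∩ Priya ∩ Ines: 08:00-10:00, 13:30-15:30.
Bianca ∩ Viktor ∩ Priya ∩ Ines ∩ Grace: 08:00-10:00, 13:30-15:30.
So the common availability across everyone is 08:00-10:00, 13:30-15:30.
The first common window of at least 45 minutes is 08:00-10:00, so the earliest start is 08:00.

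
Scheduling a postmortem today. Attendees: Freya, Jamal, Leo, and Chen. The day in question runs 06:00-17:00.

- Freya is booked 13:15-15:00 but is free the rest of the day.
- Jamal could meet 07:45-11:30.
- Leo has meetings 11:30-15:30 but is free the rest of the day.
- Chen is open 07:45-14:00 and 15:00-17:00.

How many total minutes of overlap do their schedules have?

225

Freya free: 06:00-13:15, 15:00-17:00 (invert busy blocks within the working day).
Jamal free: 07:45-11:30.
Leo free: 06:00-11:30, 15:30-17:00 (invert busy blocks within the working day).
Chen free: 07:45-14:00, 15:00-17:00.
Freya ∩ Jamal: 07:45-11:30.
Freya ∩ Jamal ∩ Leo: 07:45-11:30.
Freya ∩ Jamal ∩ Leo ∩ Chen: 07:45-11:30.
That's a single block of 225 minutes.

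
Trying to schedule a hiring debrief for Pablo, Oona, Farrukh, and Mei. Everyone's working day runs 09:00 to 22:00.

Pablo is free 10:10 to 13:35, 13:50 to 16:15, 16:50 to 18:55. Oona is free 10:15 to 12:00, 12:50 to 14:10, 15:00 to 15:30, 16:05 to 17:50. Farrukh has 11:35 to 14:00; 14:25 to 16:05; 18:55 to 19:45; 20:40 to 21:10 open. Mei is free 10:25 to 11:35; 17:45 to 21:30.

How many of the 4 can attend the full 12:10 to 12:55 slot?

2

Pablo and Farrukh can make the full 12:10-12:55 slot — that's 2.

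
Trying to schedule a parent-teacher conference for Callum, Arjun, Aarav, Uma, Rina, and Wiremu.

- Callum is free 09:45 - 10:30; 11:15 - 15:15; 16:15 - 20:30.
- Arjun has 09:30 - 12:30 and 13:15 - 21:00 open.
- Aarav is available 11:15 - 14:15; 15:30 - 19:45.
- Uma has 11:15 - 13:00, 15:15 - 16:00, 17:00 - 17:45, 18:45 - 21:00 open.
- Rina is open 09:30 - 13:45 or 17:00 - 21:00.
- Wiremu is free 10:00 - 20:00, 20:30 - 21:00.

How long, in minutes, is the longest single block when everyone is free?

75

Callum ∩ Arjun: 09:45-10:30, 11:15-12:30, 13:15-15:15, 16:15-20:30.
Callum ∩ Arjun ∩ Aarav: 11:15-12:30, 13:15-14:15, 16:15-19:45.
Callum ∩ Arjun ∩ Aarav ∩ Uma: 11:15-12:30, 17:00-17:45, 18:45-19:45.
Callum ∩ Arjun ∩ Aarav ∩ Uma ∩ Rina: 11:15-12:30, 17:00-17:45, 18:45-19:45.
Callum ∩ Arjun ∩ Aarav ∩ Uma ∩ Rina ∩ Wiremu: 11:15-12:30, 17:00-17:45, 18:45-19:45.
The longest is 11:15-12:30 at 75 minutes.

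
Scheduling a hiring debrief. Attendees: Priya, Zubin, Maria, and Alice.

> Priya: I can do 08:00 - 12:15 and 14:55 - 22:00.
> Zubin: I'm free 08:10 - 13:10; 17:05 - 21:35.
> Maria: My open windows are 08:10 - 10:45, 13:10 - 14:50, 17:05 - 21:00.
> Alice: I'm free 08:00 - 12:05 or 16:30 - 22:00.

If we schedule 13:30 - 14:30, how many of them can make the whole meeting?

Maria can make the full 13:30-14:30 slot — that's 1.

1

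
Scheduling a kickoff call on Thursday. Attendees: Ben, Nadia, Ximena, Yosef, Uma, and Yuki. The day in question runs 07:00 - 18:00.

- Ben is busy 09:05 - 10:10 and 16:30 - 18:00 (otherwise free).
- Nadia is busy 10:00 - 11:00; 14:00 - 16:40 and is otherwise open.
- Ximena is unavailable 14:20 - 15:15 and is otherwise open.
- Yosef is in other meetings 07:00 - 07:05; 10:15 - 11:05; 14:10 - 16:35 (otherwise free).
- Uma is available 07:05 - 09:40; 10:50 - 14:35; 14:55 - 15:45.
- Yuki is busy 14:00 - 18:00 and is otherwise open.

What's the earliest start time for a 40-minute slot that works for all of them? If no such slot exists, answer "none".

Ben free: 07:00-09:05, 10:10-16:30 (invert busy blocks within the working day).
Nadia free: 07:00-10:00, 11:00-14:00, 16:40-18:00 (invert busy blocks within the working day).
Ximena free: 07:00-14:20, 15:15-18:00 (invert busy blocks within the working day).
Yosef free: 07:05-10:15, 11:05-14:10, 16:35-18:00 (invert busy blocks within the working day).
Uma free: 07:05-09:40, 10:50-14:35, 14:55-15:45.
Yuki free: 07:00-14:00 (invert busy blocks within the working day).
Ben ∩ Nadia: 07:00-09:05, 11:00-14:00.
Ben ∩ Nadia ∩ Ximena: 07:00-09:05, 11:00-14:00.
Ben ∩ Nadia ∩ Ximena ∩ Yosef: 07:05-09:05, 11:05-14:00.
Ben ∩ Nadia ∩ Ximena ∩ Yosef ∩ Uma: 07:05-09:05, 11:05-14:00.
Ben ∩ Nadia ∩ Ximena ∩ Yosef ∩ Uma ∩ Yuki: 07:05-09:05, 11:05-14:00.
The first common window of at least 40 minutes is 07:05-09:05, so the earliest start is 07:05.

07:05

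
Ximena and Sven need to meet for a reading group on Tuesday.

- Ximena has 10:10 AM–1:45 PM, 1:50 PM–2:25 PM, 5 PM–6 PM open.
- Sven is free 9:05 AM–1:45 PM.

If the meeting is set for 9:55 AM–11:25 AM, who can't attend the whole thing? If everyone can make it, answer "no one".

Ximena

Ximena: not fully free for 09:55-11:25. Sven: free for 09:55-11:25.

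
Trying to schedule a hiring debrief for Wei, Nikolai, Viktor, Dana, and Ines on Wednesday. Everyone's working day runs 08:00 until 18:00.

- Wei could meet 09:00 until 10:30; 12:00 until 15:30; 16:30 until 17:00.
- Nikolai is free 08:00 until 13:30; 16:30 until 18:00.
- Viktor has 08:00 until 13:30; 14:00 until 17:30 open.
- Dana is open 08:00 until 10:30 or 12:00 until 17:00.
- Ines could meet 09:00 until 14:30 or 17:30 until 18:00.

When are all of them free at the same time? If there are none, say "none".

09:00-10:30, 12:00-13:30

Wei ∩ Nikolai: 09:00-10:30, 12:00-13:30, 16:30-17:00.
Wei ∩ Nikolai ∩ Viktor: 09:00-10:30, 12:00-13:30, 16:30-17:00.
Wei ∩ Nikolai ∩ Viktor ∩ Dana: 09:00-10:30, 12:00-13:30, 16:30-17:00.
Wei ∩ Nikolai ∩ Viktor ∩ Dana ∩ Ines: 09:00-10:30, 12:00-13:30.
So the common availability across everyone is 09:00-10:30, 12:00-13:30.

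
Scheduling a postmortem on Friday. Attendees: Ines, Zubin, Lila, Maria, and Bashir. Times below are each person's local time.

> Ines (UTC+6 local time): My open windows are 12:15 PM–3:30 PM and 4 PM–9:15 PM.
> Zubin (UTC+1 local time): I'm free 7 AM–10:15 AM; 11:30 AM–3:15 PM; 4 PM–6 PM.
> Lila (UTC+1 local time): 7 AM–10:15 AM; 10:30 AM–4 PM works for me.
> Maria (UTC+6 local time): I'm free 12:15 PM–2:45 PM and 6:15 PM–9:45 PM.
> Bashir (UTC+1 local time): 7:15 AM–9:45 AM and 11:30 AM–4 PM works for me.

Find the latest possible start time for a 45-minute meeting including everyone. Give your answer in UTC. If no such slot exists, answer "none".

13:30

Ines in UTC: 06:15-09:30, 10:00-15:15 (subtract 6h to convert from UTC+6).
Zubin in UTC: 06:00-09:15, 10:30-14:15, 15:00-17:00 (subtract 1h to convert from UTC+1).
Lila in UTC: 06:00-09:15, 09:30-15:00 (subtract 1h to convert from UTC+1).
Maria in UTC: 06:15-08:45, 12:15-15:45 (subtract 6h to convert from UTC+6).
Bashir in UTC: 06:15-08:45, 10:30-15:00 (subtract 1h to convert from UTC+1).
Ines ∩ Zubin: 06:15-09:15, 10:30-14:15, 15:00-15:15.
Ines ∩ Zubin ∩ Lila: 06:15-09:15, 10:30-14:15.
Ines ∩ Zubin ∩ Lila ∩ Maria: 06:15-08:45, 12:15-14:15.
Ines ∩ Zubin ∩ Lila ∩ Maria ∩ Bashir: 06:15-08:45, 12:15-14:15.
The last common window of at least 45 minutes is 12:15-14:15; a 45-minute meeting can start as late as 13:30 and still end by 14:15.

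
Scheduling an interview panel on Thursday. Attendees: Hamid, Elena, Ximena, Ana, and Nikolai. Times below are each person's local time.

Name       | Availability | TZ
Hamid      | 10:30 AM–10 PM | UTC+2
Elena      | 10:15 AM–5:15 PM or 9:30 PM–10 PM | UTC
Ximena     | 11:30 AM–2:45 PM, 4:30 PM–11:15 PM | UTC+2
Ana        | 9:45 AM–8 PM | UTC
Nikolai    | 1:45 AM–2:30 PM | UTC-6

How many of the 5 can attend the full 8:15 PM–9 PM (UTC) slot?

1

Hamid in UTC: 08:30-20:00 (subtract 2h to convert from UTC+2).
Elena in UTC: 10:15-17:15, 21:30-22:00.
Ximena in UTC: 09:30-12:45, 14:30-21:15 (subtract 2h to convert from UTC+2).
Ana in UTC: 09:45-20:00.
Nikolai in UTC: 07:45-20:30 (add 6h to convert from UTC-6).
Ximena can make the full 20:15-21:00 slot — that's 1.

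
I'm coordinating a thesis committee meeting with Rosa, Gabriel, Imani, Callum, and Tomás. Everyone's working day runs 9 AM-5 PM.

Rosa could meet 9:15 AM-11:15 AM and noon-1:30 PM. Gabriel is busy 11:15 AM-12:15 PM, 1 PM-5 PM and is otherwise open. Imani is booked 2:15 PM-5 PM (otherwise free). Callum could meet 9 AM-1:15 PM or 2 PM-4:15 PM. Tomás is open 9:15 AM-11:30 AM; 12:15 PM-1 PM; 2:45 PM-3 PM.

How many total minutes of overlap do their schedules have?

Rosa free: 09:15-11:15, 12:00-13:30.
Gabriel free: 09:00-11:15, 12:15-13:00 (invert busy blocks within the working day).
Imani free: 09:00-14:15 (invert busy blocks within the working day).
Callum free: 09:00-13:15, 14:00-16:15.
Tomás free: 09:15-11:30, 12:15-13:00, 14:45-15:00.
Rosa ∩ Gabriel: 09:15-11:15, 12:15-13:00.
Rosa ∩ Gabriel ∩ Imani: 09:15-11:15, 12:15-13:00.
Rosa ∩ Gabriel ∩ Imani ∩ Callum: 09:15-11:15, 12:15-13:00.
Rosa ∩ Gabriel ∩ Imani ∩ Callum ∩ Tomás: 09:15-11:15, 12:15-13:00.
Those are the intersection windows.
Summing the common windows: 120 + 45 = 165 minutes.

165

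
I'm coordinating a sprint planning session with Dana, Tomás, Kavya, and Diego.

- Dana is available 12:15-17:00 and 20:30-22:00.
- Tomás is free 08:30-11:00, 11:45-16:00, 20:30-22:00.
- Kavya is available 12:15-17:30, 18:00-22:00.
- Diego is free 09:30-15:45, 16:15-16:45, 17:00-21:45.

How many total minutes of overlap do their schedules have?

285

Dana ∩ Tomás: 12:15-16:00, 20:30-22:00.
Dana ∩ Tomás ∩ Kavya: 12:15-16:00, 20:30-22:00.
Dana ∩ Tomás ∩ Kavya ∩ Diego: 12:15-15:45, 20:30-21:45.
Summing the common windows: 210 + 75 = 285 minutes.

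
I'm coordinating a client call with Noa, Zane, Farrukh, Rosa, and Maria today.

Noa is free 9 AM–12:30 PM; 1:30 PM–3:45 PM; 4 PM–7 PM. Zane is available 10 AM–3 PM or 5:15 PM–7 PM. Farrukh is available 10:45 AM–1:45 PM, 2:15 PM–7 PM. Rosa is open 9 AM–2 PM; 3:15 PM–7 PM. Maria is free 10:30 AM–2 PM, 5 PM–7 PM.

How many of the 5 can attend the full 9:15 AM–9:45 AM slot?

Noa and Rosa can make the full 09:15-09:45 slot — that's 2.

2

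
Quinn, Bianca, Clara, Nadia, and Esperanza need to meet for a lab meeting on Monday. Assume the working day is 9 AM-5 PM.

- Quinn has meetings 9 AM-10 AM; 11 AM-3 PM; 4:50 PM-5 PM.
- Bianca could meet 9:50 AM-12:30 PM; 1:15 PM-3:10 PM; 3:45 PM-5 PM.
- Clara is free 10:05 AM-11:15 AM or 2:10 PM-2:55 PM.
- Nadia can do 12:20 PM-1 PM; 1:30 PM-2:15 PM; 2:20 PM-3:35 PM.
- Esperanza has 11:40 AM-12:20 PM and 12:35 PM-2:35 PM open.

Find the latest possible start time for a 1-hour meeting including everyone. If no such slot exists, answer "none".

Quinn free: 10:00-11:00, 15:00-16:50 (invert busy blocks within the working day).
Bianca free: 09:50-12:30, 13:15-15:10, 15:45-17:00.
Clara free: 10:05-11:15, 14:10-14:55.
Nadia free: 12:20-13:00, 13:30-14:15, 14:20-15:35.
Esperanza free: 11:40-12:20, 12:35-14:35.
Quinn ∩ Bianca: 10:00-11:00, 15:00-15:10, 15:45-16:50.
Quinn ∩ Bianca ∩ Clara: 10:05-11:00.
Quinn ∩ Bianca ∩ Clara ∩ Nadia: ∅.
Quinn ∩ Bianca ∩ Clara ∩ Nadia ∩ Esperanza: ∅.
There is no time when everyone is free.
No common window is at least 60 minutes long.

none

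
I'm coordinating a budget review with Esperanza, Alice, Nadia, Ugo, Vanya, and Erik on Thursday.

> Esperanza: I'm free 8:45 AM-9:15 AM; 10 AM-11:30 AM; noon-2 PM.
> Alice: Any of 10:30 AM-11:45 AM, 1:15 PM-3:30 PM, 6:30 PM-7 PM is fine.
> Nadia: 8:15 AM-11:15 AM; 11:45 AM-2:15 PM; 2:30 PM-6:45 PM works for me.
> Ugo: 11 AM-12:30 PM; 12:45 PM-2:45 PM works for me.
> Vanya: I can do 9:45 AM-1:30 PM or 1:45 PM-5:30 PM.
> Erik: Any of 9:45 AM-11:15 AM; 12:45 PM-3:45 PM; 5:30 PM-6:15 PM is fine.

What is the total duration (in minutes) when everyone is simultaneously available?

Esperanza ∩ Alice: 10:30-11:30, 13:15-14:00.
Esperanza ∩ Alice ∩ Nadia: 10:30-11:15, 13:15-14:00.
Esperanza ∩ Alice ∩ Nadia ∩ Ugo: 11:00-11:15, 13:15-14:00.
Esperanza ∩ Alice ∩ Nadia ∩ Ugo ∩ Vanya: 11:00-11:15, 13:15-13:30, 13:45-14:00.
Esperanza ∩ Alice ∩ Nadia ∩ Ugo ∩ Vanya ∩ Erik: 11:00-11:15, 13:15-13:30, 13:45-14:00.
Summing the common windows: 15 + 15 + 15 = 45 minutes.

45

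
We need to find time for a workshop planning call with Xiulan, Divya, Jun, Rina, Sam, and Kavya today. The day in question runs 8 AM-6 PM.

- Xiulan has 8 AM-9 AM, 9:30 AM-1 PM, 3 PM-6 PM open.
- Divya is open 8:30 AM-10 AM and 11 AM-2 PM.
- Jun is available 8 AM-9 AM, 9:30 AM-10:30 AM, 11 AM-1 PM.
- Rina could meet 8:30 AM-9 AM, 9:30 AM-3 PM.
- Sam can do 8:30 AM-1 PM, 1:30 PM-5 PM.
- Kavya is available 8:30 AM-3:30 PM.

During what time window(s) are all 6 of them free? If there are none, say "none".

08:30-09:00, 09:30-10:00, 11:00-13:00

Xiulan ∩ Divya: 08:30-09:00, 09:30-10:00, 11:00-13:00.
Xiulan ∩ Divya ∩ Jun: 08:30-09:00, 09:30-10:00, 11:00-13:00.
Xiulan ∩ Divya ∩ Jun ∩ Rina: 08:30-09:00, 09:30-10:00, 11:00-13:00.
Xiulan ∩ Divya ∩ Jun ∩ Rina ∩ Sam: 08:30-09:00, 09:30-10:00, 11:00-13:00.
Xiulan ∩ Divya ∩ Jun ∩ Rina ∩ Sam ∩ Kavya: 08:30-09:00, 09:30-10:00, 11:00-13:00.
Those are the intersection windows.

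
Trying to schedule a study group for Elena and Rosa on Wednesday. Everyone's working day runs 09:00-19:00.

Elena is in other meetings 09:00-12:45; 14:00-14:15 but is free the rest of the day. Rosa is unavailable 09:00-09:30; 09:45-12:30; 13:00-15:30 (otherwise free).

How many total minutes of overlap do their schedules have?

225

Elena free: 12:45-14:00, 14:15-19:00 (invert busy blocks within the working day).
Rosa free: 09:30-09:45, 12:30-13:00, 15:30-19:00 (invert busy blocks within the working day).
Elena ∩ Rosa: 12:45-13:00, 15:30-19:00.
Summing the common windows: 15 + 210 = 225 minutes.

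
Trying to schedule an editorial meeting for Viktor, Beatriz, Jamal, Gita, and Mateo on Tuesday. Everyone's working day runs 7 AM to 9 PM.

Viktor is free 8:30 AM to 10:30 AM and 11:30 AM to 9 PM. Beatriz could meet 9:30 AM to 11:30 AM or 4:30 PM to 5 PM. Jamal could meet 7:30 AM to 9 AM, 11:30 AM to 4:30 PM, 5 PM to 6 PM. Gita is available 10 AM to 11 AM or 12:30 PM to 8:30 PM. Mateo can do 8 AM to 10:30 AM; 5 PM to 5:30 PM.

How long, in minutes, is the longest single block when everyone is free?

Viktor ∩ Beatriz: 09:30-10:30, 16:30-17:00.
Viktor ∩ Beatriz ∩ Jamal: ∅.
Viktor ∩ Beatriz ∩ Jamal ∩ Gita: ∅.
Viktor ∩ Beatriz ∩ Jamal ∩ Gita ∩ Mateo: ∅.
There is no time when everyone is free.
No common window exists, so the longest block is 0 minutes.

0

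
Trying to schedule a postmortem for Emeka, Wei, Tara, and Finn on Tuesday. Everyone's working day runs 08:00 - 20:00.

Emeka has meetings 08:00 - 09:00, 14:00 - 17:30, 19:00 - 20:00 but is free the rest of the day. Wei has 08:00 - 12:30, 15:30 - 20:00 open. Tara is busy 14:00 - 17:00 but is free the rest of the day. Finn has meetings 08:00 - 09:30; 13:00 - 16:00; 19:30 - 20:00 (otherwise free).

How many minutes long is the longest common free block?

Emeka free: 09:00-14:00, 17:30-19:00 (invert busy blocks within the working day).
Wei free: 08:00-12:30, 15:30-20:00.
Tara free: 08:00-14:00, 17:00-20:00 (invert busy blocks within the working day).
Finn free: 09:30-13:00, 16:00-19:30 (invert busy blocks within the working day).
Emeka ∩ Wei: 09:00-12:30, 17:30-19:00.
Emeka ∩ Wei ∩ Tara: 09:00-12:30, 17:30-19:00.
Emeka ∩ Wei ∩ Tara ∩ Finn: 09:30-12:30, 17:30-19:00.
The longest is 09:30-12:30 at 180 minutes.

180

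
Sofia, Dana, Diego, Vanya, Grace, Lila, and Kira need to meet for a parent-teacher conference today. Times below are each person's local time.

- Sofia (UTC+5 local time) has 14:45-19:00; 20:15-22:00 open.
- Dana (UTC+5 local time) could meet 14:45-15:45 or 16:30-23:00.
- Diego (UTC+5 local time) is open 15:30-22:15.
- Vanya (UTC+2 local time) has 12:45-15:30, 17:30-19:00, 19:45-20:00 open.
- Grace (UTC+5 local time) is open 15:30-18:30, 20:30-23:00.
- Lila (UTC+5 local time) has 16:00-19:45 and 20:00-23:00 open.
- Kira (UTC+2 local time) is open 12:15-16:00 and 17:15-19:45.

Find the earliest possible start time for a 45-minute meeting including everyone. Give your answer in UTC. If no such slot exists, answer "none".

11:30

Sofia in UTC: 09:45-14:00, 15:15-17:00 (subtract 5h to convert from UTC+5).
Dana in UTC: 09:45-10:45, 11:30-18:00 (subtract 5h to convert from UTC+5).
Diego in UTC: 10:30-17:15 (subtract 5h to convert from UTC+5).
Vanya in UTC: 10:45-13:30, 15:30-17:00, 17:45-18:00 (subtract 2h to convert from UTC+2).
Grace in UTC: 10:30-13:30, 15:30-18:00 (subtract 5h to convert from UTC+5).
Lila in UTC: 11:00-14:45, 15:00-18:00 (subtract 5h to convert from UTC+5).
Kira in UTC: 10:15-14:00, 15:15-17:45 (subtract 2h to convert from UTC+2).
Sofia ∩ Dana: 09:45-10:45, 11:30-14:00, 15:15-17:00.
Sofia ∩ Dana ∩ Diego: 10:30-10:45, 11:30-14:00, 15:15-17:00.
Sofia ∩ Dana ∩ Diego ∩ Vanya: 11:30-13:30, 15:30-17:00.
Sofia ∩ Dana ∩ Diego ∩ Vanya ∩ Grace: 11:30-13:30, 15:30-17:00.
Sofia ∩ Dana ∩ Diego ∩ Vanya ∩ Grace ∩ Lila: 11:30-13:30, 15:30-17:00.
Sofia ∩ Dana ∩ Diego ∩ Vanya ∩ Grace ∩ Lila ∩ Kira: 11:30-13:30, 15:30-17:00.
So the common availability across everyone is 11:30-13:30, 15:30-17:00.
The first common window of at least 45 minutes is 11:30-13:30, so the earliest start is 11:30.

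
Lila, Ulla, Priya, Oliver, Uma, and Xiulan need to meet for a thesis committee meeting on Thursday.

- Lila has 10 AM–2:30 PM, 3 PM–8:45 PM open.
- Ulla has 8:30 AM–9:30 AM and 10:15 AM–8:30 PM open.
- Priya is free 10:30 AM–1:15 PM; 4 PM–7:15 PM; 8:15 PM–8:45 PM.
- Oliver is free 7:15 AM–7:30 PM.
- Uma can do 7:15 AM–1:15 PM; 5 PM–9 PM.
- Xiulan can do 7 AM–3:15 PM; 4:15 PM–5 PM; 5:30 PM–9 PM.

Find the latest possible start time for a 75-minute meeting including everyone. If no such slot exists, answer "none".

Lila ∩ Ulla: 10:15-14:30, 15:00-20:30.
Lila ∩ Ulla ∩ Priya: 10:30-13:15, 16:00-19:15, 20:15-20:30.
Lila ∩ Ulla ∩ Priya ∩ Oliver: 10:30-13:15, 16:00-19:15.
Lila ∩ Ulla ∩ Priya ∩ Oliver ∩ Uma: 10:30-13:15, 17:00-19:15.
Lila ∩ Ulla ∩ Priya ∩ Oliver ∩ Uma ∩ Xiulan: 10:30-13:15, 17:30-19:15.
Those are the intersection windows.
The last common window of at least 75 minutes is 17:30-19:15; a 75-minute meeting can start as late as 18:00 and still end by 19:15.

18:00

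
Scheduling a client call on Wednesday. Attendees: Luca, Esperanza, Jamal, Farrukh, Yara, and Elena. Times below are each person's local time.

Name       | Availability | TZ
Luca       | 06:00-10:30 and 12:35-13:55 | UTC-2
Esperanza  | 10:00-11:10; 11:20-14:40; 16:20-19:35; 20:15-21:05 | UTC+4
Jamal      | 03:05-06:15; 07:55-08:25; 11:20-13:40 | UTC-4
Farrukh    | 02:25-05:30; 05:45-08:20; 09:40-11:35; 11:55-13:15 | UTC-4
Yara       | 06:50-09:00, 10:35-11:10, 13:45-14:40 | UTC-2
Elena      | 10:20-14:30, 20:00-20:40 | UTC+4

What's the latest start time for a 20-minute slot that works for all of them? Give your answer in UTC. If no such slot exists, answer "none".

Luca in UTC: 08:00-12:30, 14:35-15:55 (add 2h to convert from UTC-2).
Esperanza in UTC: 06:00-07:10, 07:20-10:40, 12:20-15:35, 16:15-17:05 (subtract 4h to convert from UTC+4).
Jamal in UTC: 07:05-10:15, 11:55-12:25, 15:20-17:40 (add 4h to convert from UTC-4).
Farrukh in UTC: 06:25-09:30, 09:45-12:20, 13:40-15:35, 15:55-17:15 (add 4h to convert from UTC-4).
Yara in UTC: 08:50-11:00, 12:35-13:10, 15:45-16:40 (add 2h to convert from UTC-2).
Elena in UTC: 06:20-10:30, 16:00-16:40 (subtract 4h to convert from UTC+4).
Luca ∩ Esperanza: 08:00-10:40, 12:20-12:30, 14:35-15:35.
Luca ∩ Esperanza ∩ Jamal: 08:00-10:15, 12:20-12:25, 15:20-15:35.
Luca ∩ Esperanza ∩ Jamal ∩ Farrukh: 08:00-09:30, 09:45-10:15, 15:20-15:35.
Luca ∩ Esperanza ∩ Jamal ∩ Farrukh ∩ Yara: 08:50-09:30, 09:45-10:15.
Luca ∩ Esperanza ∩ Jamal ∩ Farrukh ∩ Yara ∩ Elena: 08:50-09:30, 09:45-10:15.
The last common window of at least 20 minutes is 09:45-10:15; a 20-minute meeting can start as late as 09:55 and still end by 10:15.

09:55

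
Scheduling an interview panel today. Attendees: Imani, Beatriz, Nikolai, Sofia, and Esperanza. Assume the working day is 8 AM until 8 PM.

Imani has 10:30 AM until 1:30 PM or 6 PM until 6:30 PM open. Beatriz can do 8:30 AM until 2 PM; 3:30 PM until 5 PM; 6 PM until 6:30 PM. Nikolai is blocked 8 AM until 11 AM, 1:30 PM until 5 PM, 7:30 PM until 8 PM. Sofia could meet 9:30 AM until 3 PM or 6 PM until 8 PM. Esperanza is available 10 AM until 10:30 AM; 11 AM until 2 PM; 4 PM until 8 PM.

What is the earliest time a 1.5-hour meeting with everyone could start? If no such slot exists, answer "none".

11:00

Imani free: 10:30-13:30, 18:00-18:30.
Beatriz free: 08:30-14:00, 15:30-17:00, 18:00-18:30.
Nikolai free: 11:00-13:30, 17:00-19:30 (invert busy blocks within the working day).
Sofia free: 09:30-15:00, 18:00-20:00.
Esperanza free: 10:00-10:30, 11:00-14:00, 16:00-20:00.
Imani ∩ Beatriz: 10:30-13:30, 18:00-18:30.
Imani ∩ Beatriz ∩ Nikolai: 11:00-13:30, 18:00-18:30.
Imani ∩ Beatriz ∩ Nikolai ∩ Sofia: 11:00-13:30, 18:00-18:30.
Imani ∩ Beatriz ∩ Nikolai ∩ Sofia ∩ Esperanza: 11:00-13:30, 18:00-18:30.
The first common window of at least 90 minutes is 11:00-13:30, so the earliest start is 11:00.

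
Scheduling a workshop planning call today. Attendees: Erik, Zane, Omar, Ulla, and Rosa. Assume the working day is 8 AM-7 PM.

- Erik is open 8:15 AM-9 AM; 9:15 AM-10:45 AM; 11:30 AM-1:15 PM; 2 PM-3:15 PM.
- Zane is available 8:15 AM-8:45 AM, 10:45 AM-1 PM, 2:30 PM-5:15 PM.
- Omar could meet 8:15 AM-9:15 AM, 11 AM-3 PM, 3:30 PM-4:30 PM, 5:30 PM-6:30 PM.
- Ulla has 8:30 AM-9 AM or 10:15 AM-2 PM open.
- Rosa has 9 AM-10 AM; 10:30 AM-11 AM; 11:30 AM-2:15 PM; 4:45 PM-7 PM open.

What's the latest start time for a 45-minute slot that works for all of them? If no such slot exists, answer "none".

Erik ∩ Zane: 08:15-08:45, 11:30-13:00, 14:30-15:15.
Erik ∩ Zane ∩ Omar: 08:15-08:45, 11:30-13:00, 14:30-15:00.
Erik ∩ Zane ∩ Omar ∩ Ulla: 08:30-08:45, 11:30-13:00.
Erik ∩ Zane ∩ Omar ∩ Ulla ∩ Rosa: 11:30-13:00.
The last common window of at least 45 minutes is 11:30-13:00; a 45-minute meeting can start as late as 12:15 and still end by 13:00.

12:15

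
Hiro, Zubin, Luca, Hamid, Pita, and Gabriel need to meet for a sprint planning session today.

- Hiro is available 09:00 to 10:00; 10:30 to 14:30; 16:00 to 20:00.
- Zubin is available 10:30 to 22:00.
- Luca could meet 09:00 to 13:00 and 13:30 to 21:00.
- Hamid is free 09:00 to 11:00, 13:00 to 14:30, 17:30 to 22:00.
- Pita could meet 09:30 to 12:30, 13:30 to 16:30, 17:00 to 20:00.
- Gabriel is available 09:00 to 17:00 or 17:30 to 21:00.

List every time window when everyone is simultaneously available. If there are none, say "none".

Hiro ∩ Zubin: 10:30-14:30, 16:00-20:00.
Hiro ∩ Zubin ∩ Luca: 10:30-13:00, 13:30-14:30, 16:00-20:00.
Hiro ∩ Zubin ∩ Luca ∩ Hamid: 10:30-11:00, 13:30-14:30, 17:30-20:00.
Hiro ∩ Zubin ∩ Luca ∩ Hamid ∩ Pita: 10:30-11:00, 13:30-14:30, 17:30-20:00.
Hiro ∩ Zubin ∩ Luca ∩ Hamid ∩ Pita ∩ Gabriel: 10:30-11:00, 13:30-14:30, 17:30-20:00.

10:30-11:00, 13:30-14:30, 17:30-20:00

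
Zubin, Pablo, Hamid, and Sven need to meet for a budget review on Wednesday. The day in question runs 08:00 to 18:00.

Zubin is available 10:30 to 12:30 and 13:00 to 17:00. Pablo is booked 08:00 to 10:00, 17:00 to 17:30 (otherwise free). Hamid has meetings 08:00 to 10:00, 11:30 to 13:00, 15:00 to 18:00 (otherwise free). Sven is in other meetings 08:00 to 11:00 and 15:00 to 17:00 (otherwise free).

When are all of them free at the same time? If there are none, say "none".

11:00-11:30, 13:00-15:00

Zubin free: 10:30-12:30, 13:00-17:00.
Pablo free: 10:00-17:00, 17:30-18:00 (invert busy blocks within the working day).
Hamid free: 10:00-11:30, 13:00-15:00 (invert busy blocks within the working day).
Sven free: 11:00-15:00, 17:00-18:00 (invert busy blocks within the working day).
Zubin ∩ Pablo: 10:30-12:30, 13:00-17:00.
Zubin ∩ Pablo ∩ Hamid: 10:30-11:30, 13:00-15:00.
Zubin ∩ Pablo ∩ Hamid ∩ Sven: 11:00-11:30, 13:00-15:00.
Those are the intersection windows.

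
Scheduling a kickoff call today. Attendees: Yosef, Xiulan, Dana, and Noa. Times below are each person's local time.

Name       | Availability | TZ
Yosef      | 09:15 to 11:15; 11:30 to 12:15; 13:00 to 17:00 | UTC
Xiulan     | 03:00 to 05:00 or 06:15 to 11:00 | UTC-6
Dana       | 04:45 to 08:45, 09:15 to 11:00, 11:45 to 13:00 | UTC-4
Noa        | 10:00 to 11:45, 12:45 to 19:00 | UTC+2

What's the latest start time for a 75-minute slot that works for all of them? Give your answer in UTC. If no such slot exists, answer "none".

Yosef in UTC: 09:15-11:15, 11:30-12:15, 13:00-17:00.
Xiulan in UTC: 09:00-11:00, 12:15-17:00 (add 6h to convert from UTC-6).
Dana in UTC: 08:45-12:45, 13:15-15:00, 15:45-17:00 (add 4h to convert from UTC-4).
Noa in UTC: 08:00-09:45, 10:45-17:00 (subtract 2h to convert from UTC+2).
Yosef ∩ Xiulan: 09:15-11:00, 13:00-17:00.
Yosef ∩ Xiulan ∩ Dana: 09:15-11:00, 13:15-15:00, 15:45-17:00.
Yosef ∩ Xiulan ∩ Dana ∩ Noa: 09:15-09:45, 10:45-11:00, 13:15-15:00, 15:45-17:00.
The last common window of at least 75 minutes is 15:45-17:00; a 75-minute meeting can start as late as 15:45 and still end by 17:00.

15:45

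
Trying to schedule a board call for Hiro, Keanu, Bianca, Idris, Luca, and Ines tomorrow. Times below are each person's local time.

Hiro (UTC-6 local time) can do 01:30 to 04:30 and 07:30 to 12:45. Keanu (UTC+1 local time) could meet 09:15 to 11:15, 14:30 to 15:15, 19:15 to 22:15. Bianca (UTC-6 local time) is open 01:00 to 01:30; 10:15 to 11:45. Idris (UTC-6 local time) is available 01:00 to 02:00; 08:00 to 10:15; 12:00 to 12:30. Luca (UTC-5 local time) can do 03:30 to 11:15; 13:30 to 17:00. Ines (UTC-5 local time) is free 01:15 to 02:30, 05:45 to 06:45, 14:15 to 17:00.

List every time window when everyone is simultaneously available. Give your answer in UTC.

Hiro in UTC: 07:30-10:30, 13:30-18:45 (add 6h to convert from UTC-6).
Keanu in UTC: 08:15-10:15, 13:30-14:15, 18:15-21:15 (subtract 1h to convert from UTC+1).
Bianca in UTC: 07:00-07:30, 16:15-17:45 (add 6h to convert from UTC-6).
Idris in UTC: 07:00-08:00, 14:00-16:15, 18:00-18:30 (add 6h to convert from UTC-6).
Luca in UTC: 08:30-16:15, 18:30-22:00 (add 5h to convert from UTC-5).
Ines in UTC: 06:15-07:30, 10:45-11:45, 19:15-22:00 (add 5h to convert from UTC-5).
Hiro ∩ Keanu: 08:15-10:15, 13:30-14:15, 18:15-18:45.
Hiro ∩ Keanu ∩ Bianca: ∅.
Hiro ∩ Keanu ∩ Bianca ∩ Idris: ∅.
Hiro ∩ Keanu ∩ Bianca ∩ Idris ∩ Luca: ∅.
Hiro ∩ Keanu ∩ Bianca ∩ Idris ∩ Luca ∩ Ines: ∅.
There is no time when everyone is free.

none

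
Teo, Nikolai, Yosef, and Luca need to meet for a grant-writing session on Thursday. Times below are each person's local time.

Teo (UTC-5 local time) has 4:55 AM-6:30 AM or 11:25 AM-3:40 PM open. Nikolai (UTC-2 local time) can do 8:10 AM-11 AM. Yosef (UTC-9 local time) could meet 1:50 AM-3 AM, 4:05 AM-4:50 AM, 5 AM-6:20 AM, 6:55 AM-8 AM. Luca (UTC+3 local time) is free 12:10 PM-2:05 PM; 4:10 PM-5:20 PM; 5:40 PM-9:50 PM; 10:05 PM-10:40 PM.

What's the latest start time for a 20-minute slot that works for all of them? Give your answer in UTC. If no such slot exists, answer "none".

none

Teo in UTC: 09:55-11:30, 16:25-20:40 (add 5h to convert from UTC-5).
Nikolai in UTC: 10:10-13:00 (add 2h to convert from UTC-2).
Yosef in UTC: 10:50-12:00, 13:05-13:50, 14:00-15:20, 15:55-17:00 (add 9h to convert from UTC-9).
Luca in UTC: 09:10-11:05, 13:10-14:20, 14:40-18:50, 19:05-19:40 (subtract 3h to convert from UTC+3).
Teo ∩ Nikolai: 10:10-11:30.
Teo ∩ Nikolai ∩ Yosef: 10:50-11:30.
Teo ∩ Nikolai ∩ Yosef ∩ Luca: 10:50-11:05.
No common window is at least 20 minutes long.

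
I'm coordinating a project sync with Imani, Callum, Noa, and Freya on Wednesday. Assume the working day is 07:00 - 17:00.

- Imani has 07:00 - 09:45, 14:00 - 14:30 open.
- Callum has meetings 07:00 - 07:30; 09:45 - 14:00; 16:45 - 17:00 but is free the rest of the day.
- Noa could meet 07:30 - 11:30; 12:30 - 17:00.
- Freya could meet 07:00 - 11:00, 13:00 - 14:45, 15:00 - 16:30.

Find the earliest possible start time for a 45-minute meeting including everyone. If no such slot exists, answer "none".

07:30

Imani free: 07:00-09:45, 14:00-14:30.
Callum free: 07:30-09:45, 14:00-16:45 (invert busy blocks within the working day).
Noa free: 07:30-11:30, 12:30-17:00.
Freya free: 07:00-11:00, 13:00-14:45, 15:00-16:30.
Imani ∩ Callum: 07:30-09:45, 14:00-14:30.
Imani ∩ Callum ∩ Noa: 07:30-09:45, 14:00-14:30.
Imani ∩ Callum ∩ Noa ∩ Freya: 07:30-09:45, 14:00-14:30.
So the common availability across everyone is 07:30-09:45, 14:00-14:30.
The first common window of at least 45 minutes is 07:30-09:45, so the earliest start is 07:30.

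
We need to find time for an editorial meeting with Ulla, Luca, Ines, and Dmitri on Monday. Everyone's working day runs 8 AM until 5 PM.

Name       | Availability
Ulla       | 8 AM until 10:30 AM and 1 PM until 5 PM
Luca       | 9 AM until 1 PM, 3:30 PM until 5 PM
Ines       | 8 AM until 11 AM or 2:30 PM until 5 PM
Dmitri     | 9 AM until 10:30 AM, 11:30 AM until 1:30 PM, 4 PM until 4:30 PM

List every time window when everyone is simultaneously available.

09:00-10:30, 16:00-16:30

Ulla ∩ Luca: 09:00-10:30, 15:30-17:00.
Ulla ∩ Luca ∩ Ines: 09:00-10:30, 15:30-17:00.
Ulla ∩ Luca ∩ Ines ∩ Dmitri: 09:00-10:30, 16:00-16:30.
So the common availability across everyone is 09:00-10:30, 16:00-16:30.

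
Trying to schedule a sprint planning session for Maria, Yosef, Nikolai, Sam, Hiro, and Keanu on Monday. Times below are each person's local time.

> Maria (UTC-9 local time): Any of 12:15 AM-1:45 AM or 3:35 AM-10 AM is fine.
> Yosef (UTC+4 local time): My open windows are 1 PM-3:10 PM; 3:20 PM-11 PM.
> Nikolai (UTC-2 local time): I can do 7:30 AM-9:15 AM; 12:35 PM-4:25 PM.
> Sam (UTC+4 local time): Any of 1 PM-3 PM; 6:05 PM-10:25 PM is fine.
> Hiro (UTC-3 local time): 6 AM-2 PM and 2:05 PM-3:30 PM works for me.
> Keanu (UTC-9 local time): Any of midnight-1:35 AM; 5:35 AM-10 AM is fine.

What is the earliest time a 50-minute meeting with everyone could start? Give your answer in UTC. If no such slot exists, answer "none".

09:30

Maria in UTC: 09:15-10:45, 12:35-19:00 (add 9h to convert from UTC-9).
Yosef in UTC: 09:00-11:10, 11:20-19:00 (subtract 4h to convert from UTC+4).
Nikolai in UTC: 09:30-11:15, 14:35-18:25 (add 2h to convert from UTC-2).
Sam in UTC: 09:00-11:00, 14:05-18:25 (subtract 4h to convert from UTC+4).
Hiro in UTC: 09:00-17:00, 17:05-18:30 (add 3h to convert from UTC-3).
Keanu in UTC: 09:00-10:35, 14:35-19:00 (add 9h to convert from UTC-9).
Maria ∩ Yosef: 09:15-10:45, 12:35-19:00.
Maria ∩ Yosef ∩ Nikolai: 09:30-10:45, 14:35-18:25.
Maria ∩ Yosef ∩ Nikolai ∩ Sam: 09:30-10:45, 14:35-18:25.
Maria ∩ Yosef ∩ Nikolai ∩ Sam ∩ Hiro: 09:30-10:45, 14:35-17:00, 17:05-18:25.
Maria ∩ Yosef ∩ Nikolai ∩ Sam ∩ Hiro ∩ Keanu: 09:30-10:35, 14:35-17:00, 17:05-18:25.
Those are the intersection windows.
The first common window of at least 50 minutes is 09:30-10:35, so the earliest start is 09:30.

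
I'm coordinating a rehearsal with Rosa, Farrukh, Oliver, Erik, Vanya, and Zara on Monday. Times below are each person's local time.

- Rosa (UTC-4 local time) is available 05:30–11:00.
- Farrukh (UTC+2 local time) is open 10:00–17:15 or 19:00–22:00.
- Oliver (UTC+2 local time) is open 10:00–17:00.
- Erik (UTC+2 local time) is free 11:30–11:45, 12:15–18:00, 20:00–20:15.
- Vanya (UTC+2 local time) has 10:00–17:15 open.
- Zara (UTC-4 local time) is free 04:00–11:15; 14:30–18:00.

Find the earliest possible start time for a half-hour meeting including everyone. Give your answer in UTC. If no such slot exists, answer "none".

Rosa in UTC: 09:30-15:00 (add 4h to convert from UTC-4).
Farrukh in UTC: 08:00-15:15, 17:00-20:00 (subtract 2h to convert from UTC+2).
Oliver in UTC: 08:00-15:00 (subtract 2h to convert from UTC+2).
Erik in UTC: 09:30-09:45, 10:15-16:00, 18:00-18:15 (subtract 2h to convert from UTC+2).
Vanya in UTC: 08:00-15:15 (subtract 2h to convert from UTC+2).
Zara in UTC: 08:00-15:15, 18:30-22:00 (add 4h to convert from UTC-4).
Rosa ∩ Farrukh: 09:30-15:00.
Rosa ∩ Farrukh ∩ Oliver: 09:30-15:00.
Rosa ∩ Farrukh ∩ Oliver ∩ Erik: 09:30-09:45, 10:15-15:00.
Rosa ∩ Farrukh ∩ Oliver ∩ Erik ∩ Vanya: 09:30-09:45, 10:15-15:00.
Rosa ∩ Farrukh ∩ Oliver ∩ Erik ∩ Vanya ∩ Zara: 09:30-09:45, 10:15-15:00.
Those are the intersection windows.
The first common window of at least 30 minutes is 10:15-15:00, so the earliest start is 10:15.

10:15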